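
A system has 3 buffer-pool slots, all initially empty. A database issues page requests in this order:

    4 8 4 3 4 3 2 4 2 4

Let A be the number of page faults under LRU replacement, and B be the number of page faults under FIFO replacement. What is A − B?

-1

Under LRU: F F . F . . F . . . → 4 faults.
Under FIFO: F F . F . . F F . . → 5 faults.
A − B = 4 − 5 = -1.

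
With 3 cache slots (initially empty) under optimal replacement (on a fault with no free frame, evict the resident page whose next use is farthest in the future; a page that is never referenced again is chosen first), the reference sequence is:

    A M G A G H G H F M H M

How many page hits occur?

7

A: miss, frames (A)
M: miss, frames (A M)
G: miss, frames (A M G)
A: hit
G: hit
H: miss, evict A, frames (M G H)
G: hit
H: hit
F: miss, evict G, frames (M H F)
M: hit
H: hit
M: hit
Hits: 7.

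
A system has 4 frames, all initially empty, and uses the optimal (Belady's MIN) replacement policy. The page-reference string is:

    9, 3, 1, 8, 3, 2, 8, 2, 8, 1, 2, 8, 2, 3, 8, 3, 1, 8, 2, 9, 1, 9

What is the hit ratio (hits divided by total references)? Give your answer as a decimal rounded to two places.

0.73

9 -> miss, frames {9}
3 -> miss, frames {9,3}
1 -> miss, frames {9,3,1}
8 -> miss, frames {9,3,1,8}
3 -> hit
2 -> miss, evict 9, frames {3,1,8,2}
8 -> hit
2 -> hit
8 -> hit
1 -> hit
2 -> hit
8 -> hit
2 -> hit
3 -> hit
8 -> hit
3 -> hit
1 -> hit
8 -> hit
2 -> hit
9 -> miss, evict 2, frames {3,1,8,9}
1 -> hit
9 -> hit
Hits: 16 of 22 references → 16/22 = 0.7273.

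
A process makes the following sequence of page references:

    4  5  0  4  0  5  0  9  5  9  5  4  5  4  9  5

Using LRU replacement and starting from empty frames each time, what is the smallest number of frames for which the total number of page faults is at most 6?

3

f=1: 16 faults
f=2: 10 faults
f=3: 5 faults
f=4: 4 faults
Smallest f with faults ≤ 6 is 3.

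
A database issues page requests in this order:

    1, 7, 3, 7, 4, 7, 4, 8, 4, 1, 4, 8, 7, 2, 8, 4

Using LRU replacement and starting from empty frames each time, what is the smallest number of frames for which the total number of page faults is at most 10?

3

f=1: 16 faults
f=2: 11 faults
f=3: 9 faults
f=4: 7 faults
f=5: 6 faults
f=6: 6 faults
Smallest f with faults ≤ 10 is 3.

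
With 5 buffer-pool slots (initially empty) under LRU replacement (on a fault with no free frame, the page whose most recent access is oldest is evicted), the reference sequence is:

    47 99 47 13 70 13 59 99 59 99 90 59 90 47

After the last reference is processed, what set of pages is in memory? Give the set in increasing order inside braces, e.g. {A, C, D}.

47 → miss, frames [47]
99 → miss, frames [47, 99]
47 → hit
13 → miss, frames [99, 47, 13]
70 → miss, frames [99, 47, 13, 70]
13 → hit
59 → miss, frames [99, 47, 70, 13, 59]
99 → hit
59 → hit
99 → hit
90 → miss, evict 47, frames [70, 13, 59, 99, 90]
59 → hit
90 → hit
47 → miss, evict 70, frames [13, 99, 59, 90, 47]

{13, 47, 59, 90, 99}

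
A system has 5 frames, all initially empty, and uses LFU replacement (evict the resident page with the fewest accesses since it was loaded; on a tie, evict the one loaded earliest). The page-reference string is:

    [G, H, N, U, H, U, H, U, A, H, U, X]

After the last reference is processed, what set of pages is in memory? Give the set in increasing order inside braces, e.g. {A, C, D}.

G → fault, frames [G]
H → fault, frames [G, H]
N → fault, frames [G, H, N]
U → fault, frames [G, H, N, U]
H → hit
U → hit
H → hit
U → hit
A → fault, frames [G, H, N, U, A]
H → hit
U → hit
X → fault, evict G, frames [H, N, U, A, X]

{A, H, N, U, X}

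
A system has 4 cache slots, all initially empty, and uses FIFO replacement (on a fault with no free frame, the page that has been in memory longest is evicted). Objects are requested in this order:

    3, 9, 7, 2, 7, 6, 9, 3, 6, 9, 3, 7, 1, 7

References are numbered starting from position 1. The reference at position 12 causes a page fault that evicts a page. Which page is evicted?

2

pos 1: 3 → fault, frames [3]
pos 2: 9 → fault, frames [3, 9]
pos 3: 7 → fault, frames [3, 9, 7]
pos 4: 2 → fault, frames [3, 9, 7, 2]
pos 5: 7 → hit
pos 6: 6 → fault, evict 3, frames [9, 7, 2, 6]
pos 7: 9 → hit
pos 8: 3 → fault, evict 9, frames [7, 2, 6, 3]
pos 9: 6 → hit
pos 10: 9 → fault, evict 7, frames [2, 6, 3, 9]
pos 11: 3 → hit
pos 12: 7 → fault, evict 2, frames [6, 3, 9, 7]
At position 12, page 2 is evicted.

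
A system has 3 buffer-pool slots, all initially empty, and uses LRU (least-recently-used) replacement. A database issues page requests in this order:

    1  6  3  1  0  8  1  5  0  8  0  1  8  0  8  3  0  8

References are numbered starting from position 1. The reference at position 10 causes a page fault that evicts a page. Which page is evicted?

1

pos 1: 1: fault, frames (1)
pos 2: 6: fault, frames (1 6)
pos 3: 3: fault, frames (1 6 3)
pos 4: 1: hit
pos 5: 0: fault, evict 6, frames (3 1 0)
pos 6: 8: fault, evict 3, frames (1 0 8)
pos 7: 1: hit
pos 8: 5: fault, evict 0, frames (8 1 5)
pos 9: 0: fault, evict 8, frames (1 5 0)
pos 10: 8: fault, evict 1, frames (5 0 8)
At position 10, page 1 is evicted.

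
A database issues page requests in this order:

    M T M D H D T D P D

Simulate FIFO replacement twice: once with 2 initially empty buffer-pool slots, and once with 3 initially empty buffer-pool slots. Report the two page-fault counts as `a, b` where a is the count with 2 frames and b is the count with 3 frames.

7, 5

2 frames: F F . F F . F F F . → 7 faults.
3 frames: F F . F F . . . F . → 5 faults.
5 < 7: adding a frame reduced faults, as is typical.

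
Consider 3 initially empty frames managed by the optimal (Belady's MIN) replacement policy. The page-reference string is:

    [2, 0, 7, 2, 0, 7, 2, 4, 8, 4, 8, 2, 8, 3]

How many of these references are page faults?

6

2 → miss, frames {2}
0 → miss, frames {2,0}
7 → miss, frames {2,0,7}
2 → hit
0 → hit
7 → hit
2 → hit
4 → miss, evict 7, frames {2,0,4}
8 → miss, evict 0, frames {2,4,8}
4 → hit
8 → hit
2 → hit
8 → hit
3 → miss, evict 8, frames {2,4,3}
Page faults: 6.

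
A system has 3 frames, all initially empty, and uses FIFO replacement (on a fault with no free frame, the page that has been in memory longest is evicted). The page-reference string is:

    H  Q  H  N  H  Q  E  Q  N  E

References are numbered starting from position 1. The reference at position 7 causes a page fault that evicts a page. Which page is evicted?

pos 1: H -> miss, frames [H]
pos 2: Q -> miss, frames [H, Q]
pos 3: H -> hit
pos 4: N -> miss, frames [H, Q, N]
pos 5: H -> hit
pos 6: Q -> hit
pos 7: E -> miss, evict H, frames [Q, N, E]
At position 7, page H is evicted.

H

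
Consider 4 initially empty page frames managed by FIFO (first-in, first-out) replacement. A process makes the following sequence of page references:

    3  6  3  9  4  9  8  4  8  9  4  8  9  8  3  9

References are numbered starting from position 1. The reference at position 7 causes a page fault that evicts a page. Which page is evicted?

3

pos 1: 3 -> miss, frames {3}
pos 2: 6 -> miss, frames {3,6}
pos 3: 3 -> hit
pos 4: 9 -> miss, frames {3,6,9}
pos 5: 4 -> miss, frames {3,6,9,4}
pos 6: 9 -> hit
pos 7: 8 -> miss, evict 3, frames {6,9,4,8}
At position 7, page 3 is evicted.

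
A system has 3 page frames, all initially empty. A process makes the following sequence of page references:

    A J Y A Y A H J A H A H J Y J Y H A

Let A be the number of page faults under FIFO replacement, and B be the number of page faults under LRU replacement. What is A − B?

2

Under FIFO: F F F . . . F . F . . . F F . . F F → 9 faults.
Under LRU: F F F . . . F F . . . . . F . . . F → 7 faults.
A − B = 9 − 7 = 2.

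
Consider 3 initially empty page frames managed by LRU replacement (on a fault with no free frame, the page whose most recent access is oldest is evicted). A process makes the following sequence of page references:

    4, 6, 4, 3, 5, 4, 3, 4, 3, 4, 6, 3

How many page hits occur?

7

4 -> miss, frames (4)
6 -> miss, frames (4 6)
4 -> hit
3 -> miss, frames (6 4 3)
5 -> miss, evict 6, frames (4 3 5)
4 -> hit
3 -> hit
4 -> hit
3 -> hit
4 -> hit
6 -> miss, evict 5, frames (3 4 6)
3 -> hit
Hits: 7.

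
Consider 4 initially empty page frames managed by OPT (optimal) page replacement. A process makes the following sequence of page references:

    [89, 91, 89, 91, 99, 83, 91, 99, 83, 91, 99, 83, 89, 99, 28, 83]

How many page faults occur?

5

89 -> miss, frames {89}
91 -> miss, frames {89,91}
89 -> hit
91 -> hit
99 -> miss, frames {89,91,99}
83 -> miss, frames {89,91,99,83}
91 -> hit
99 -> hit
83 -> hit
91 -> hit
99 -> hit
83 -> hit
89 -> hit
99 -> hit
28 -> miss, evict 99, frames {89,91,83,28}
83 -> hit
Page faults: 5.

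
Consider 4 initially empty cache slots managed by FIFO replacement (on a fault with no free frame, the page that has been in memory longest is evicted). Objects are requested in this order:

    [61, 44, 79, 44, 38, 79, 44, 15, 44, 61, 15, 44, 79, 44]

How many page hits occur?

61 -> fault, frames [61]
44 -> fault, frames [61, 44]
79 -> fault, frames [61, 44, 79]
44 -> hit
38 -> fault, frames [61, 44, 79, 38]
79 -> hit
44 -> hit
15 -> fault, evict 61, frames [44, 79, 38, 15]
44 -> hit
61 -> fault, evict 44, frames [79, 38, 15, 61]
15 -> hit
44 -> fault, evict 79, frames [38, 15, 61, 44]
79 -> fault, evict 38, frames [15, 61, 44, 79]
44 -> hit
Hits: 6.

6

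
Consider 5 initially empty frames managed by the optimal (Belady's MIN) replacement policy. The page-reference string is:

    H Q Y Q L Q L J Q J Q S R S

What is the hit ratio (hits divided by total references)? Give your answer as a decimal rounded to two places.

H -> fault, frames [H]
Q -> fault, frames [H, Q]
Y -> fault, frames [H, Q, Y]
Q -> hit
L -> fault, frames [H, Q, Y, L]
Q -> hit
L -> hit
J -> fault, frames [H, Q, Y, L, J]
Q -> hit
J -> hit
Q -> hit
S -> fault, evict J, frames [H, Q, Y, L, S]
R -> fault, evict L, frames [H, Q, Y, S, R]
S -> hit
Hits: 7 of 14 references → 7/14 = 0.5000.

0.50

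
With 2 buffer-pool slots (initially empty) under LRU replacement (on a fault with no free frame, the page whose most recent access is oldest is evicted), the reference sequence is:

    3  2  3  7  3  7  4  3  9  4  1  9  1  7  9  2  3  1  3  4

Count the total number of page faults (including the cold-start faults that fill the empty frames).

3: fault, frames {3}
2: fault, frames {3,2}
3: hit
7: fault, evict 2, frames {3,7}
3: hit
7: hit
4: fault, evict 3, frames {7,4}
3: fault, evict 7, frames {4,3}
9: fault, evict 4, frames {3,9}
4: fault, evict 3, frames {9,4}
1: fault, evict 9, frames {4,1}
9: fault, evict 4, frames {1,9}
1: hit
7: fault, evict 9, frames {1,7}
9: fault, evict 1, frames {7,9}
2: fault, evict 7, frames {9,2}
3: fault, evict 9, frames {2,3}
1: fault, evict 2, frames {3,1}
3: hit
4: fault, evict 1, frames {3,4}
Page faults: 15.

15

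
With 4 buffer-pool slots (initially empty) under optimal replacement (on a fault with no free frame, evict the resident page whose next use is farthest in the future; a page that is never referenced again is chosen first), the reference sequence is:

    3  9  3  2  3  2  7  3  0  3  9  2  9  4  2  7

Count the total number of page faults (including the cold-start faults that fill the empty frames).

3 -> miss, frames {3}
9 -> miss, frames {3,9}
3 -> hit
2 -> miss, frames {3,9,2}
3 -> hit
2 -> hit
7 -> miss, frames {3,9,2,7}
3 -> hit
0 -> miss, evict 7, frames {3,9,2,0}
3 -> hit
9 -> hit
2 -> hit
9 -> hit
4 -> miss, evict 0, frames {3,9,2,4}
2 -> hit
7 -> miss, evict 4, frames {3,9,2,7}
Page faults: 7.

7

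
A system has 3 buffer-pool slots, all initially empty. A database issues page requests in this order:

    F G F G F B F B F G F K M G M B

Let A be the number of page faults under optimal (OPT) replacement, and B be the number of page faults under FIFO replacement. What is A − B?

-2

Under OPT: F F . . . F . . . . . F F . . . → 5 faults.
Under FIFO: F F . . . F . . . . . F F F . F → 7 faults.
A − B = 5 − 7 = -2.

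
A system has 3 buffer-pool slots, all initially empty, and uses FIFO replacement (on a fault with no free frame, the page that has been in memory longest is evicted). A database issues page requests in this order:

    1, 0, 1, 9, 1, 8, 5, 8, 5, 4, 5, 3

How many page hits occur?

1: fault, frames {1}
0: fault, frames {1,0}
1: hit
9: fault, frames {1,0,9}
1: hit
8: fault, evict 1, frames {0,9,8}
5: fault, evict 0, frames {9,8,5}
8: hit
5: hit
4: fault, evict 9, frames {8,5,4}
5: hit
3: fault, evict 8, frames {5,4,3}
Hits: 5.

5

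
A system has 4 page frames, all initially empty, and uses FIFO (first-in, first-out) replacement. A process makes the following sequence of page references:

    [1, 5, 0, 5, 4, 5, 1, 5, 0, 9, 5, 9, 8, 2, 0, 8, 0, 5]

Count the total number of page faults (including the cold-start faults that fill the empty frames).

9

1: fault, frames [1]
5: fault, frames [1, 5]
0: fault, frames [1, 5, 0]
5: hit
4: fault, frames [1, 5, 0, 4]
5: hit
1: hit
5: hit
0: hit
9: fault, evict 1, frames [5, 0, 4, 9]
5: hit
9: hit
8: fault, evict 5, frames [0, 4, 9, 8]
2: fault, evict 0, frames [4, 9, 8, 2]
0: fault, evict 4, frames [9, 8, 2, 0]
8: hit
0: hit
5: fault, evict 9, frames [8, 2, 0, 5]
Page faults: 9.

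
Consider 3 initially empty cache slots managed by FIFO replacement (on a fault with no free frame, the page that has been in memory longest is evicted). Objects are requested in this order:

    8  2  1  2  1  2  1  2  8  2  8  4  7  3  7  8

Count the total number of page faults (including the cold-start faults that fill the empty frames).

8 -> miss, frames (8)
2 -> miss, frames (8 2)
1 -> miss, frames (8 2 1)
2 -> hit
1 -> hit
2 -> hit
1 -> hit
2 -> hit
8 -> hit
2 -> hit
8 -> hit
4 -> miss, evict 8, frames (2 1 4)
7 -> miss, evict 2, frames (1 4 7)
3 -> miss, evict 1, frames (4 7 3)
7 -> hit
8 -> miss, evict 4, frames (7 3 8)
Page faults: 7.

7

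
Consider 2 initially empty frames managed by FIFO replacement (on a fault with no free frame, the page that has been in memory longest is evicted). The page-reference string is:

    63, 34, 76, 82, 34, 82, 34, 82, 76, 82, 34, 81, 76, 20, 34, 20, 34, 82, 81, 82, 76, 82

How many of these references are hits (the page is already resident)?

63: miss, frames [63]
34: miss, frames [63, 34]
76: miss, evict 63, frames [34, 76]
82: miss, evict 34, frames [76, 82]
34: miss, evict 76, frames [82, 34]
82: hit
34: hit
82: hit
76: miss, evict 82, frames [34, 76]
82: miss, evict 34, frames [76, 82]
34: miss, evict 76, frames [82, 34]
81: miss, evict 82, frames [34, 81]
76: miss, evict 34, frames [81, 76]
20: miss, evict 81, frames [76, 20]
34: miss, evict 76, frames [20, 34]
20: hit
34: hit
82: miss, evict 20, frames [34, 82]
81: miss, evict 34, frames [82, 81]
82: hit
76: miss, evict 82, frames [81, 76]
82: miss, evict 81, frames [76, 82]
Hits: 6.

6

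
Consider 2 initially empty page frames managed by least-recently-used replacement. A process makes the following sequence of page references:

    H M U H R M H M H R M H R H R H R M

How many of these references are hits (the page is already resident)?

6

H → miss, frames (H)
M → miss, frames (H M)
U → miss, evict H, frames (M U)
H → miss, evict M, frames (U H)
R → miss, evict U, frames (H R)
M → miss, evict H, frames (R M)
H → miss, evict R, frames (M H)
M → hit
H → hit
R → miss, evict M, frames (H R)
M → miss, evict H, frames (R M)
H → miss, evict R, frames (M H)
R → miss, evict M, frames (H R)
H → hit
R → hit
H → hit
R → hit
M → miss, evict H, frames (R M)
Hits: 6.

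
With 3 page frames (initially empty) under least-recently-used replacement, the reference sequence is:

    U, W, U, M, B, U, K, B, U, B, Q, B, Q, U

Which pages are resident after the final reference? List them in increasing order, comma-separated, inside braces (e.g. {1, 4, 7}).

{B, Q, U}

U -> fault, frames [U]
W -> fault, frames [U, W]
U -> hit
M -> fault, frames [W, U, M]
B -> fault, evict W, frames [U, M, B]
U -> hit
K -> fault, evict M, frames [B, U, K]
B -> hit
U -> hit
B -> hit
Q -> fault, evict K, frames [U, B, Q]
B -> hit
Q -> hit
U -> hit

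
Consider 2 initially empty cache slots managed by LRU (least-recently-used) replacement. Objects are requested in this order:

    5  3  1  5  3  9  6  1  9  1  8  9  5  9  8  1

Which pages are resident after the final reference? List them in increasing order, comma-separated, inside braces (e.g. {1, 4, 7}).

5 -> fault, frames [5]
3 -> fault, frames [5, 3]
1 -> fault, evict 5, frames [3, 1]
5 -> fault, evict 3, frames [1, 5]
3 -> fault, evict 1, frames [5, 3]
9 -> fault, evict 5, frames [3, 9]
6 -> fault, evict 3, frames [9, 6]
1 -> fault, evict 9, frames [6, 1]
9 -> fault, evict 6, frames [1, 9]
1 -> hit
8 -> fault, evict 9, frames [1, 8]
9 -> fault, evict 1, frames [8, 9]
5 -> fault, evict 8, frames [9, 5]
9 -> hit
8 -> fault, evict 5, frames [9, 8]
1 -> fault, evict 9, frames [8, 1]

{1, 8}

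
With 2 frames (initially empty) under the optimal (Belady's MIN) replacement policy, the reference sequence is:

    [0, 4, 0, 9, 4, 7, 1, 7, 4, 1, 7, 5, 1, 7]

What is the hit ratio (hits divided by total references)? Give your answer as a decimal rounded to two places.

0.36

0 -> fault, frames [0]
4 -> fault, frames [0, 4]
0 -> hit
9 -> fault, evict 0, frames [4, 9]
4 -> hit
7 -> fault, evict 9, frames [4, 7]
1 -> fault, evict 4, frames [7, 1]
7 -> hit
4 -> fault, evict 7, frames [1, 4]
1 -> hit
7 -> fault, evict 4, frames [1, 7]
5 -> fault, evict 7, frames [1, 5]
1 -> hit
7 -> fault, evict 5, frames [1, 7]
Hits: 5 of 14 references → 5/14 = 0.3571.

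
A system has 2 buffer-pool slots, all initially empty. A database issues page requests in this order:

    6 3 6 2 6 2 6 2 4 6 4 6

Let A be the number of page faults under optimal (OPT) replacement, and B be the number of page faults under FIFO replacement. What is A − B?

-1

Under OPT: F F . F . . . . F . . . → 4 faults.
Under FIFO: F F . F F . . . F . . . → 5 faults.
A − B = 4 − 5 = -1.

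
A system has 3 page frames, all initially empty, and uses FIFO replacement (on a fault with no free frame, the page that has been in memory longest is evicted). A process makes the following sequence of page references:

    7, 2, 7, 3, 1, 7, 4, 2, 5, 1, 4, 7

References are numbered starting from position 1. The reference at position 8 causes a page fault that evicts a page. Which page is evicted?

pos 1: 7 → miss, frames (7)
pos 2: 2 → miss, frames (7 2)
pos 3: 7 → hit
pos 4: 3 → miss, frames (7 2 3)
pos 5: 1 → miss, evict 7, frames (2 3 1)
pos 6: 7 → miss, evict 2, frames (3 1 7)
pos 7: 4 → miss, evict 3, frames (1 7 4)
pos 8: 2 → miss, evict 1, frames (7 4 2)
At position 8, page 1 is evicted.

1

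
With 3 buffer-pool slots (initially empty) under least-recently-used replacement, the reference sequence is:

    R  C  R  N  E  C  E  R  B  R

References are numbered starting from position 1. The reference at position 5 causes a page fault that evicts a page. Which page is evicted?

pos 1: R → miss, frames (R)
pos 2: C → miss, frames (R C)
pos 3: R → hit
pos 4: N → miss, frames (C R N)
pos 5: E → miss, evict C, frames (R N E)
At position 5, page C is evicted.

C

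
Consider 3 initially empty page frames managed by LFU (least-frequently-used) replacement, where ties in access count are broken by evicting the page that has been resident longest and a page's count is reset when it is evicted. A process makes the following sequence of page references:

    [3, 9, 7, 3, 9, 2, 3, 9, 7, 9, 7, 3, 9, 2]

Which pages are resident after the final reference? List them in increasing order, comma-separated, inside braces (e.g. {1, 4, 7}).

{2, 3, 9}

3: miss, frames {3}
9: miss, frames {3,9}
7: miss, frames {3,9,7}
3: hit
9: hit
2: miss, evict 7, frames {3,9,2}
3: hit
9: hit
7: miss, evict 2, frames {3,9,7}
9: hit
7: hit
3: hit
9: hit
2: miss, evict 7, frames {3,9,2}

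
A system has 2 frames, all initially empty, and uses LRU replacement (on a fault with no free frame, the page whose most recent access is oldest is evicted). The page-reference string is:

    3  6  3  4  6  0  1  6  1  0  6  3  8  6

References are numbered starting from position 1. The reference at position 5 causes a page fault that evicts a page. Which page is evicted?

3

pos 1: 3 -> miss, frames (3)
pos 2: 6 -> miss, frames (3 6)
pos 3: 3 -> hit
pos 4: 4 -> miss, evict 6, frames (3 4)
pos 5: 6 -> miss, evict 3, frames (4 6)
At position 5, page 3 is evicted.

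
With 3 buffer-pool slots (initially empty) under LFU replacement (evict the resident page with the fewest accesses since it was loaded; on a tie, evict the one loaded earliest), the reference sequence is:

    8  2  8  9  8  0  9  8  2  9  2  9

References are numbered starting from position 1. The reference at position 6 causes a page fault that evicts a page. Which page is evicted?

pos 1: 8 → miss, frames [8]
pos 2: 2 → miss, frames [8, 2]
pos 3: 8 → hit
pos 4: 9 → miss, frames [8, 2, 9]
pos 5: 8 → hit
pos 6: 0 → miss, evict 2, frames [8, 9, 0]
At position 6, page 2 is evicted.

2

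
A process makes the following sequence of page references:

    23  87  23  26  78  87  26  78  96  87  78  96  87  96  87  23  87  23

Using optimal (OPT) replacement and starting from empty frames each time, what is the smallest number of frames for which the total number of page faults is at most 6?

3

f=1: 18 faults
f=2: 9 faults
f=3: 6 faults
f=4: 5 faults
f=5: 5 faults
Smallest f with faults ≤ 6 is 3.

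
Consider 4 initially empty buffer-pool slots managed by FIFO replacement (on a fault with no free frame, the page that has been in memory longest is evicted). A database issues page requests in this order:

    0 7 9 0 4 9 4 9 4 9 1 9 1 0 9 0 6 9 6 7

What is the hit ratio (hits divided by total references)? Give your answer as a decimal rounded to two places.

0.55

0: miss, frames {0}
7: miss, frames {0,7}
9: miss, frames {0,7,9}
0: hit
4: miss, frames {0,7,9,4}
9: hit
4: hit
9: hit
4: hit
9: hit
1: miss, evict 0, frames {7,9,4,1}
9: hit
1: hit
0: miss, evict 7, frames {9,4,1,0}
9: hit
0: hit
6: miss, evict 9, frames {4,1,0,6}
9: miss, evict 4, frames {1,0,6,9}
6: hit
7: miss, evict 1, frames {0,6,9,7}
Hits: 11 of 20 references → 11/20 = 0.5500.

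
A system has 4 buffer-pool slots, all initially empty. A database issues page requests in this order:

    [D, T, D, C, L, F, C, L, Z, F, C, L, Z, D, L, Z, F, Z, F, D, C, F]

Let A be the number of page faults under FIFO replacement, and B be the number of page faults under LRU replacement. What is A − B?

-1

Under FIFO: F F . F F F . . F . . . . F . . . . . . F . → 8 faults.
Under LRU: F F . F F F . . F . . . . F . . F . . . F . → 9 faults.
A − B = 8 − 9 = -1.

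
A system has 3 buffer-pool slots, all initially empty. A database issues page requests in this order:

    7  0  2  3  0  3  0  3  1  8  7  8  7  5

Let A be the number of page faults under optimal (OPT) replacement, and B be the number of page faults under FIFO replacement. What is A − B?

Under OPT: F F F F . . . . F F . . . F → 7 faults.
Under FIFO: F F F F . . . . F F F . . F → 8 faults.
A − B = 7 − 8 = -1.

-1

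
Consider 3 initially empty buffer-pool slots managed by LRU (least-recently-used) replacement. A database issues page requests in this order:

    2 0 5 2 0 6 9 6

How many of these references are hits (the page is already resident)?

3

2: miss, frames {2}
0: miss, frames {2,0}
5: miss, frames {2,0,5}
2: hit
0: hit
6: miss, evict 5, frames {2,0,6}
9: miss, evict 2, frames {0,6,9}
6: hit
Hits: 3.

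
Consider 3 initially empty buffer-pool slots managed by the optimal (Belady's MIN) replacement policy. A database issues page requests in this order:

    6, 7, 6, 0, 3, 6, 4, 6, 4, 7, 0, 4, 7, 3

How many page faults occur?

6 → miss, frames [6]
7 → miss, frames [6, 7]
6 → hit
0 → miss, frames [6, 7, 0]
3 → miss, evict 0, frames [6, 7, 3]
6 → hit
4 → miss, evict 3, frames [6, 7, 4]
6 → hit
4 → hit
7 → hit
0 → miss, evict 6, frames [7, 4, 0]
4 → hit
7 → hit
3 → miss, evict 0, frames [7, 4, 3]
Page faults: 7.

7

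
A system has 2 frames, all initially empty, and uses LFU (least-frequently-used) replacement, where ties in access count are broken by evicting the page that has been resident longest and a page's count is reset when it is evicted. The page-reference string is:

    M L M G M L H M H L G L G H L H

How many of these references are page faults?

M -> fault, frames [M]
L -> fault, frames [M, L]
M -> hit
G -> fault, evict L, frames [M, G]
M -> hit
L -> fault, evict G, frames [M, L]
H -> fault, evict L, frames [M, H]
M -> hit
H -> hit
L -> fault, evict H, frames [M, L]
G -> fault, evict L, frames [M, G]
L -> fault, evict G, frames [M, L]
G -> fault, evict L, frames [M, G]
H -> fault, evict G, frames [M, H]
L -> fault, evict H, frames [M, L]
H -> fault, evict L, frames [M, H]
Page faults: 12.

12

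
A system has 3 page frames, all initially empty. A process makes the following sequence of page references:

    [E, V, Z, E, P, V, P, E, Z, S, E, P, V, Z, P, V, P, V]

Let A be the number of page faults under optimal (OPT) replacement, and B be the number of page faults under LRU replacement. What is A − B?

-2

Under OPT: F F F . F . . . F F . . F F . . . . → 8 faults.
Under LRU: F F F . F F . . F F . F F F . . . . → 10 faults.
A − B = 8 − 10 = -2.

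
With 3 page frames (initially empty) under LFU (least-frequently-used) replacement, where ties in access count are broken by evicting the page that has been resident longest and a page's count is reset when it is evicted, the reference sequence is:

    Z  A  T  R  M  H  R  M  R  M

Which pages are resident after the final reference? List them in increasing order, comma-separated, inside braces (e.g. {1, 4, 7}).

Z → miss, frames (Z)
A → miss, frames (Z A)
T → miss, frames (Z A T)
R → miss, evict Z, frames (A T R)
M → miss, evict A, frames (T R M)
H → miss, evict T, frames (R M H)
R → hit
M → hit
R → hit
M → hit

{H, M, R}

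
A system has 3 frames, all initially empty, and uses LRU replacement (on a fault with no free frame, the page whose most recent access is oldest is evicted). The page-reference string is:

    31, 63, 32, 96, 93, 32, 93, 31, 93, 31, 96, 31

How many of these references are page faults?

31: miss, frames (31)
63: miss, frames (31 63)
32: miss, frames (31 63 32)
96: miss, evict 31, frames (63 32 96)
93: miss, evict 63, frames (32 96 93)
32: hit
93: hit
31: miss, evict 96, frames (32 93 31)
93: hit
31: hit
96: miss, evict 32, frames (93 31 96)
31: hit
Page faults: 7.

7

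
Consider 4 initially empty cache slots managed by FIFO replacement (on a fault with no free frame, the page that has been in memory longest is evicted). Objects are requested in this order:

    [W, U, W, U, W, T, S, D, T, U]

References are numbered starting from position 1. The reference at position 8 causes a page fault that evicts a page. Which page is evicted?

W

pos 1: W → miss, frames {W}
pos 2: U → miss, frames {W,U}
pos 3: W → hit
pos 4: U → hit
pos 5: W → hit
pos 6: T → miss, frames {W,U,T}
pos 7: S → miss, frames {W,U,T,S}
pos 8: D → miss, evict W, frames {U,T,S,D}
At position 8, page W is evicted.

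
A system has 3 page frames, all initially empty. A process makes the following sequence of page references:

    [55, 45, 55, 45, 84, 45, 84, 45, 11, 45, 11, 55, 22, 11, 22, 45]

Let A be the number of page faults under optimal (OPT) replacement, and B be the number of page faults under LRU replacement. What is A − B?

-2

Under OPT: F F . . F . . . F . . . F . . . → 5 faults.
Under LRU: F F . . F . . . F . . F F . . F → 7 faults.
A − B = 5 − 7 = -2.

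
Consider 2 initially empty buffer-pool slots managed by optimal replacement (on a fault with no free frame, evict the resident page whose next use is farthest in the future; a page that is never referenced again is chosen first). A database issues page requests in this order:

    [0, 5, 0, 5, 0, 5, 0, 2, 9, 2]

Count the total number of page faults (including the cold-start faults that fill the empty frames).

0 → miss, frames (0)
5 → miss, frames (0 5)
0 → hit
5 → hit
0 → hit
5 → hit
0 → hit
2 → miss, evict 5, frames (0 2)
9 → miss, evict 0, frames (2 9)
2 → hit
Page faults: 4.

4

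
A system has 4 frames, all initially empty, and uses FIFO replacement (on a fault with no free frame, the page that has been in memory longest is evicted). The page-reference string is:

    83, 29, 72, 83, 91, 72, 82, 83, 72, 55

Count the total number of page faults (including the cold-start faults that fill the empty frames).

83: miss, frames {83}
29: miss, frames {83,29}
72: miss, frames {83,29,72}
83: hit
91: miss, frames {83,29,72,91}
72: hit
82: miss, evict 83, frames {29,72,91,82}
83: miss, evict 29, frames {72,91,82,83}
72: hit
55: miss, evict 72, frames {91,82,83,55}
Page faults: 7.

7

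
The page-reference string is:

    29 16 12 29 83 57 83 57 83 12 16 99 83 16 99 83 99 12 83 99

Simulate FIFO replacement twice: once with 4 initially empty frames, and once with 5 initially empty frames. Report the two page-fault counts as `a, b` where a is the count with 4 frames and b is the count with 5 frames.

4 frames: F F F . F F . . . . . F . F . . . F F . → 9 faults.
5 frames: F F F . F F . . . . . F . . . . . . . . → 6 faults.
6 < 9: adding a frame reduced faults, as is typical.

9, 6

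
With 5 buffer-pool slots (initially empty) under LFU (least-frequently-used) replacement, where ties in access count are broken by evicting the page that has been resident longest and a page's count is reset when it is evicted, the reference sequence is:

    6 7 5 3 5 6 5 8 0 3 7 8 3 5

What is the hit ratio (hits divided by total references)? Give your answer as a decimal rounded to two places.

6 → fault, frames (6)
7 → fault, frames (6 7)
5 → fault, frames (6 7 5)
3 → fault, frames (6 7 5 3)
5 → hit
6 → hit
5 → hit
8 → fault, frames (6 7 5 3 8)
0 → fault, evict 7, frames (6 5 3 8 0)
3 → hit
7 → fault, evict 8, frames (6 5 3 0 7)
8 → fault, evict 0, frames (6 5 3 7 8)
3 → hit
5 → hit
Hits: 6 of 14 references → 6/14 = 0.4286.

0.43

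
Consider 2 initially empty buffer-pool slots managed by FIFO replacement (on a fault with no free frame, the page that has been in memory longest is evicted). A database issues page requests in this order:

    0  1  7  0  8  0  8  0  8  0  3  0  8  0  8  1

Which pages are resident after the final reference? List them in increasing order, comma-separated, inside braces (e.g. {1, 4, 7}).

0 -> miss, frames [0]
1 -> miss, frames [0, 1]
7 -> miss, evict 0, frames [1, 7]
0 -> miss, evict 1, frames [7, 0]
8 -> miss, evict 7, frames [0, 8]
0 -> hit
8 -> hit
0 -> hit
8 -> hit
0 -> hit
3 -> miss, evict 0, frames [8, 3]
0 -> miss, evict 8, frames [3, 0]
8 -> miss, evict 3, frames [0, 8]
0 -> hit
8 -> hit
1 -> miss, evict 0, frames [8, 1]

{1, 8}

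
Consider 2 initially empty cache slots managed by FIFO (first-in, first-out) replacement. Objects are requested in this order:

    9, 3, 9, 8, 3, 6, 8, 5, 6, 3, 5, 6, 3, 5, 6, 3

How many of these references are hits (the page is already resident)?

9 → fault, frames {9}
3 → fault, frames {9,3}
9 → hit
8 → fault, evict 9, frames {3,8}
3 → hit
6 → fault, evict 3, frames {8,6}
8 → hit
5 → fault, evict 8, frames {6,5}
6 → hit
3 → fault, evict 6, frames {5,3}
5 → hit
6 → fault, evict 5, frames {3,6}
3 → hit
5 → fault, evict 3, frames {6,5}
6 → hit
3 → fault, evict 6, frames {5,3}
Hits: 7.

7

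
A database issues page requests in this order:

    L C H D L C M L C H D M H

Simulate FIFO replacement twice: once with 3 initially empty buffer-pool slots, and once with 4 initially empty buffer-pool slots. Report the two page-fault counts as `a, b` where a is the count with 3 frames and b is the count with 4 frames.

3 frames: F F F F F F F . . F F . . → 9 faults.
4 frames: F F F F . . F F F F F F . → 10 faults.
10 > 9: adding a frame increased faults — Belady's anomaly.

9, 10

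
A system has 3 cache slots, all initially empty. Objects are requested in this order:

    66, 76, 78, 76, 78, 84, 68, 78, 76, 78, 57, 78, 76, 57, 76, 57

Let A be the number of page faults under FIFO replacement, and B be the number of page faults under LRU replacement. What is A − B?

1

Under FIFO: F F F . . F F . F F F . . . . . → 8 faults.
Under LRU: F F F . . F F . F . F . . . . . → 7 faults.
A − B = 8 − 7 = 1.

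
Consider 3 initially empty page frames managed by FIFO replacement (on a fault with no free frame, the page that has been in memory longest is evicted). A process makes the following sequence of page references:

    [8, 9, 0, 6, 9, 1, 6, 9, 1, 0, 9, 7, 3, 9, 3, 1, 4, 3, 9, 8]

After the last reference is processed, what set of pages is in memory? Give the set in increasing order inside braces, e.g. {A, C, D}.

{3, 8, 9}

8 → miss, frames (8)
9 → miss, frames (8 9)
0 → miss, frames (8 9 0)
6 → miss, evict 8, frames (9 0 6)
9 → hit
1 → miss, evict 9, frames (0 6 1)
6 → hit
9 → miss, evict 0, frames (6 1 9)
1 → hit
0 → miss, evict 6, frames (1 9 0)
9 → hit
7 → miss, evict 1, frames (9 0 7)
3 → miss, evict 9, frames (0 7 3)
9 → miss, evict 0, frames (7 3 9)
3 → hit
1 → miss, evict 7, frames (3 9 1)
4 → miss, evict 3, frames (9 1 4)
3 → miss, evict 9, frames (1 4 3)
9 → miss, evict 1, frames (4 3 9)
8 → miss, evict 4, frames (3 9 8)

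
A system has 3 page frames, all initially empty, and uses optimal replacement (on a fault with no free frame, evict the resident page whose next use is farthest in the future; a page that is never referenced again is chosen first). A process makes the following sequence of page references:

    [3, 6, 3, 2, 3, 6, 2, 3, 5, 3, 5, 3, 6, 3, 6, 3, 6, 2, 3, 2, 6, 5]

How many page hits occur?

16

3: fault, frames {3}
6: fault, frames {3,6}
3: hit
2: fault, frames {3,6,2}
3: hit
6: hit
2: hit
3: hit
5: fault, evict 2, frames {3,6,5}
3: hit
5: hit
3: hit
6: hit
3: hit
6: hit
3: hit
6: hit
2: fault, evict 5, frames {3,6,2}
3: hit
2: hit
6: hit
5: fault, evict 2, frames {3,6,5}
Hits: 16.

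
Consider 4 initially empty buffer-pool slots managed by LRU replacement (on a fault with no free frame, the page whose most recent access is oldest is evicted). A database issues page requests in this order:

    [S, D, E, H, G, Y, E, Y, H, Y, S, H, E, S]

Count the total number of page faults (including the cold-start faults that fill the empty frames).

7

S → fault, frames [S]
D → fault, frames [S, D]
E → fault, frames [S, D, E]
H → fault, frames [S, D, E, H]
G → fault, evict S, frames [D, E, H, G]
Y → fault, evict D, frames [E, H, G, Y]
E → hit
Y → hit
H → hit
Y → hit
S → fault, evict G, frames [E, H, Y, S]
H → hit
E → hit
S → hit
Page faults: 7.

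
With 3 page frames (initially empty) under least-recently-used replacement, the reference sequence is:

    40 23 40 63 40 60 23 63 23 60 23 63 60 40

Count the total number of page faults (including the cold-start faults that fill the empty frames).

40 -> miss, frames (40)
23 -> miss, frames (40 23)
40 -> hit
63 -> miss, frames (23 40 63)
40 -> hit
60 -> miss, evict 23, frames (63 40 60)
23 -> miss, evict 63, frames (40 60 23)
63 -> miss, evict 40, frames (60 23 63)
23 -> hit
60 -> hit
23 -> hit
63 -> hit
60 -> hit
40 -> miss, evict 23, frames (63 60 40)
Page faults: 7.

7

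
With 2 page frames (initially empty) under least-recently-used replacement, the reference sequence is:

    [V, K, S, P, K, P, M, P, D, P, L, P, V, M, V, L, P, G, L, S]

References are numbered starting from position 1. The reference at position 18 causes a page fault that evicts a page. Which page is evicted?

pos 1: V: miss, frames {V}
pos 2: K: miss, frames {V,K}
pos 3: S: miss, evict V, frames {K,S}
pos 4: P: miss, evict K, frames {S,P}
pos 5: K: miss, evict S, frames {P,K}
pos 6: P: hit
pos 7: M: miss, evict K, frames {P,M}
pos 8: P: hit
pos 9: D: miss, evict M, frames {P,D}
pos 10: P: hit
pos 11: L: miss, evict D, frames {P,L}
pos 12: P: hit
pos 13: V: miss, evict L, frames {P,V}
pos 14: M: miss, evict P, frames {V,M}
pos 15: V: hit
pos 16: L: miss, evict M, frames {V,L}
pos 17: P: miss, evict V, frames {L,P}
pos 18: G: miss, evict L, frames {P,G}
At position 18, page L is evicted.

L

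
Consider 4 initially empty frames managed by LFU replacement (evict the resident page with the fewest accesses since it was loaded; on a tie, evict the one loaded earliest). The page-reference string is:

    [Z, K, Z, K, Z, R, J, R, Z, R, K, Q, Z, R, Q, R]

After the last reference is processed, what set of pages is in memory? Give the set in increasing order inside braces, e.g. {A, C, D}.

{K, Q, R, Z}

Z: fault, frames [Z]
K: fault, frames [Z, K]
Z: hit
K: hit
Z: hit
R: fault, frames [Z, K, R]
J: fault, frames [Z, K, R, J]
R: hit
Z: hit
R: hit
K: hit
Q: fault, evict J, frames [Z, K, R, Q]
Z: hit
R: hit
Q: hit
R: hit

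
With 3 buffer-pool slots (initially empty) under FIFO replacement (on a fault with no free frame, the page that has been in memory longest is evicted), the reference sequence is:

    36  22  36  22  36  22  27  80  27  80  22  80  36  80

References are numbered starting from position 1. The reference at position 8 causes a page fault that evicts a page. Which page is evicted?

36

pos 1: 36 -> fault, frames [36]
pos 2: 22 -> fault, frames [36, 22]
pos 3: 36 -> hit
pos 4: 22 -> hit
pos 5: 36 -> hit
pos 6: 22 -> hit
pos 7: 27 -> fault, frames [36, 22, 27]
pos 8: 80 -> fault, evict 36, frames [22, 27, 80]
At position 8, page 36 is evicted.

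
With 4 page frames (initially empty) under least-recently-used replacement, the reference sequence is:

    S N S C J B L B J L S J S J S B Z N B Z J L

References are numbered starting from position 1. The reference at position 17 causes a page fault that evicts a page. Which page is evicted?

L

pos 1: S → miss, frames (S)
pos 2: N → miss, frames (S N)
pos 3: S → hit
pos 4: C → miss, frames (N S C)
pos 5: J → miss, frames (N S C J)
pos 6: B → miss, evict N, frames (S C J B)
pos 7: L → miss, evict S, frames (C J B L)
pos 8: B → hit
pos 9: J → hit
pos 10: L → hit
pos 11: S → miss, evict C, frames (B J L S)
pos 12: J → hit
pos 13: S → hit
pos 14: J → hit
pos 15: S → hit
pos 16: B → hit
pos 17: Z → miss, evict L, frames (J S B Z)
At position 17, page L is evicted.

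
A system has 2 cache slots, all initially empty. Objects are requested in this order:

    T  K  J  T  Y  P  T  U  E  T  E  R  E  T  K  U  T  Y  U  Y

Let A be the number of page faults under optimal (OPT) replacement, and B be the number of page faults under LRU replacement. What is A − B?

Under OPT: F F F . F F . F F . . F . F F F . F . . → 12 faults.
Under LRU: F F F F F F F F F F . F . F F F F F F . → 17 faults.
A − B = 12 − 17 = -5.

-5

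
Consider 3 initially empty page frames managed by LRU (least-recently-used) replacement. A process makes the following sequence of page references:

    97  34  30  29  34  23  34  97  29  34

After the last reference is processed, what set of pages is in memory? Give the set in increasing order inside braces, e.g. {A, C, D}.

97 -> fault, frames (97)
34 -> fault, frames (97 34)
30 -> fault, frames (97 34 30)
29 -> fault, evict 97, frames (34 30 29)
34 -> hit
23 -> fault, evict 30, frames (29 34 23)
34 -> hit
97 -> fault, evict 29, frames (23 34 97)
29 -> fault, evict 23, frames (34 97 29)
34 -> hit

{29, 34, 97}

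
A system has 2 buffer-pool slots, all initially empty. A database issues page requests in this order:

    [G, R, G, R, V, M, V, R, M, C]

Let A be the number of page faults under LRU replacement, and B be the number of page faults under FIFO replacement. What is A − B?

Under LRU: F F . . F F . F F F → 7 faults.
Under FIFO: F F . . F F . F . F → 6 faults.
A − B = 7 − 6 = 1.

1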